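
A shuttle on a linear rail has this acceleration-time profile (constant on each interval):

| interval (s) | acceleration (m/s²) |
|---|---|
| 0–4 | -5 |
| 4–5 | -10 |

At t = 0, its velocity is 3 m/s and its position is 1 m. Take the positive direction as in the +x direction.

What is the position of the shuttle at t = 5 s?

On each constant-a segment, Δv = aΔt and Δx = v₀Δt + ½aΔt²; chain segment to segment.
0–4 s: v starts 3 m/s; Δx = 3·4 + ½·-5·4² = -28 m; v ends -17 m/s.
4–5 s: v starts -17 m/s; Δx = -17·1 + ½·-10·1² = -22 m; v ends -27 m/s.
x(5) = 1 + Σ Δx = -49 m.

-49 m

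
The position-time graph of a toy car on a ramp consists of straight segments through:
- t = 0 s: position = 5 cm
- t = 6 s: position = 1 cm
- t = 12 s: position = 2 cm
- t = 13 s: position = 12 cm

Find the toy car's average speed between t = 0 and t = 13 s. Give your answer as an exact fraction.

Average speed = (total path length)/(elapsed time); on a piecewise-linear x-t graph the path length is Σ|Δx|.
0–6 s: |Δx| = |1 − 5| = 4 cm
6–12 s: |Δx| = |2 − 1| = 1 cm
12–13 s: |Δx| = |12 − 2| = 10 cm
Total path = 15 cm; average speed = 15/13 = 15/13 cm/s.

15/13 cm/s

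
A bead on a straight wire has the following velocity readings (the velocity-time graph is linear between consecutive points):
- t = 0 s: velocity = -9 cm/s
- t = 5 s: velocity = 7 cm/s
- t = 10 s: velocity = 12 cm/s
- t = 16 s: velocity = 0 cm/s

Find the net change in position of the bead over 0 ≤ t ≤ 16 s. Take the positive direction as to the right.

78.5 cm

Net displacement equals the area under the velocity-time graph (areas below the axis count negative).
0–5 s: ½(-9 + 7)(5) = -5 cm
5–10 s: ½(7 + 12)(5) = 47.5 cm
10–16 s: ½(12 + 0)(6) = 36 cm
Net displacement = 78.5 cm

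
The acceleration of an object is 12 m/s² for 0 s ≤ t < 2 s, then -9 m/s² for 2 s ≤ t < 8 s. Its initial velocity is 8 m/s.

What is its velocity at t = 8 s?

-22 m/s

Δv equals the area under the a-t graph; then v = v₀ + Δv.
0–2 s: 12 × 2 = 24 m/s
2–8 s: -9 × 6 = -54 m/s
Δv = -30 m/s, so v(8) = 8 + (-30) = -22 m/s.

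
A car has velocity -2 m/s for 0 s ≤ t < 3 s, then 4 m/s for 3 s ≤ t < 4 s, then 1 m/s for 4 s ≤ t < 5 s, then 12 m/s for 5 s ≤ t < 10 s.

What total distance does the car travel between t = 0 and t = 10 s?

Distance (not displacement) is the total path length: add the absolute areas under v-t.
0–3 s: |-2| × 3 = 6 m
3–4 s: |4| × 1 = 4 m
4–5 s: |1| × 1 = 1 m
5–10 s: |12| × 5 = 60 m
Total distance = 71 m

71 m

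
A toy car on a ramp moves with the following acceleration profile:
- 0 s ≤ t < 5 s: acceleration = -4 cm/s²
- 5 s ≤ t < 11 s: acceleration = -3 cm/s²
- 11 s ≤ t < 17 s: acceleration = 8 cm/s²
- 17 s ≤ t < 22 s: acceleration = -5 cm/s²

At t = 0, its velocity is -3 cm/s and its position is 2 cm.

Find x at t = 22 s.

On each constant-a segment, Δv = aΔt and Δx = v₀Δt + ½aΔt²; chain segment to segment.
0–5 s: v starts -3 cm/s; Δx = -3·5 + ½·-4·5² = -65 cm; v ends -23 cm/s.
5–11 s: v starts -23 cm/s; Δx = -23·6 + ½·-3·6² = -192 cm; v ends -41 cm/s.
11–17 s: v starts -41 cm/s; Δx = -41·6 + ½·8·6² = -102 cm; v ends 7 cm/s.
17–22 s: v starts 7 cm/s; Δx = 7·5 + ½·-5·5² = -27.5 cm; v ends -18 cm/s.
x(22) = 2 + Σ Δx = -384.5 cm.

-384.5 cm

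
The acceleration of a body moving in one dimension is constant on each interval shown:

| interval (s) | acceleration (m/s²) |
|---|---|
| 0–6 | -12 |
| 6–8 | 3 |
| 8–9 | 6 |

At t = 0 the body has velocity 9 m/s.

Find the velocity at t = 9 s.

-51 m/s

Δv equals the area under the a-t graph; then v = v₀ + Δv.
0–6 s: -12 × 6 = -72 m/s
6–8 s: 3 × 2 = 6 m/s
8–9 s: 6 × 1 = 6 m/s
Δv = -60 m/s, so v(9) = 9 + (-60) = -51 m/s.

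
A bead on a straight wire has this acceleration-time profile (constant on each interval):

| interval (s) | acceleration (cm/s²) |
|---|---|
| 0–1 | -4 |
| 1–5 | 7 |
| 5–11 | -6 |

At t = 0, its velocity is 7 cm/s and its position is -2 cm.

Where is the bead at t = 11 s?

On each constant-a segment, Δv = aΔt and Δx = v₀Δt + ½aΔt²; chain segment to segment.
0–1 s: v starts 7 cm/s; Δx = 7·1 + ½·-4·1² = 5 cm; v ends 3 cm/s.
1–5 s: v starts 3 cm/s; Δx = 3·4 + ½·7·4² = 68 cm; v ends 31 cm/s.
5–11 s: v starts 31 cm/s; Δx = 31·6 + ½·-6·6² = 78 cm; v ends -5 cm/s.
x(11) = -2 + Σ Δx = 149 cm.

149 cm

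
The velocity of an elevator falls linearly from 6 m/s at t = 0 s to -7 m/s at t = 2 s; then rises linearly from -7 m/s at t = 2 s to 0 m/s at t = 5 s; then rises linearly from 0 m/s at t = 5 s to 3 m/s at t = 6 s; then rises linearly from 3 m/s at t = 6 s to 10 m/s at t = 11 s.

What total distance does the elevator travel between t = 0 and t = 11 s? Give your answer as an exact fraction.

Total distance travelled is ∫|v| dt — sum the magnitudes of each area piece.
0–2 s: v = 0 at t = 12/13 s; triangle areas 36/13 + 49/13 = 85/13 m
2–5 s: |½(-7 + 0)(3)| = 10.5 m
5–6 s: |½(0 + 3)(1)| = 1.5 m
6–11 s: |½(3 + 10)(5)| = 32.5 m
Total distance = 1327/26 m

1327/26 m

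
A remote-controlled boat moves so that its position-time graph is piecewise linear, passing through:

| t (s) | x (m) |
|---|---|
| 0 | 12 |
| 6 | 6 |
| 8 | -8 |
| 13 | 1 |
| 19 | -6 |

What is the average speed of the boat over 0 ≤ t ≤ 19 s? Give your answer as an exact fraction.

Average speed = (total path length)/(elapsed time); on a piecewise-linear x-t graph the path length is Σ|Δx|.
0–6 s: |Δx| = |6 − 12| = 6 m
6–8 s: |Δx| = |-8 − 6| = 14 m
8–13 s: |Δx| = |1 − -8| = 9 m
13–19 s: |Δx| = |-6 − 1| = 7 m
Total path = 36 m; average speed = 36/19 = 36/19 m/s.

36/19 m/s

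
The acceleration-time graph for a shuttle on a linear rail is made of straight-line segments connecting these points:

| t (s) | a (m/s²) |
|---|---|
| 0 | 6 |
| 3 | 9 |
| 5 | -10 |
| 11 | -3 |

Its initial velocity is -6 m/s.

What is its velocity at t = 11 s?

Δv equals the area under the a-t graph; then v = v₀ + Δv.
0–3 s: ½(6 + 9)(3) = 22.5 m/s
3–5 s: ½(9 + -10)(2) = -1 m/s
5–11 s: ½(-10 + -3)(6) = -39 m/s
Δv = -17.5 m/s, so v(11) = -6 + (-17.5) = -23.5 m/s.

-23.5 m/s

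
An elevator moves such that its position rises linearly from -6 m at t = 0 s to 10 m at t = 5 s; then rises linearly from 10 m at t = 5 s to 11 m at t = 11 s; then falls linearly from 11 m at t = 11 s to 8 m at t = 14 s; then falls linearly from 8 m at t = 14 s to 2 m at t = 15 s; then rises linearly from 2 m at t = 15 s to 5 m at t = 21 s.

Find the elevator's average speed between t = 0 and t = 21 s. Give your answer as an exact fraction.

29/21 m/s

Average speed = (total path length)/(elapsed time); on a piecewise-linear x-t graph the path length is Σ|Δx|.
0–5 s: |Δx| = |10 − -6| = 16 m
5–11 s: |Δx| = |11 − 10| = 1 m
11–14 s: |Δx| = |8 − 11| = 3 m
14–15 s: |Δx| = |2 − 8| = 6 m
15–21 s: |Δx| = |5 − 2| = 3 m
Total path = 29 m; average speed = 29/21 = 29/21 m/s.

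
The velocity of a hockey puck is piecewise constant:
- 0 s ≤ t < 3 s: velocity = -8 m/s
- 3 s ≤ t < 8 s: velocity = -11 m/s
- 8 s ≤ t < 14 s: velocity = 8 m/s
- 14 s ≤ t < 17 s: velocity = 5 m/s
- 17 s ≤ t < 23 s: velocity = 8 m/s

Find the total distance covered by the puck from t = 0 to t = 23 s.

190 m

Distance (not displacement) is the total path length: add the absolute areas under v-t.
0–3 s: |-8| × 3 = 24 m
3–8 s: |-11| × 5 = 55 m
8–14 s: |8| × 6 = 48 m
14–17 s: |5| × 3 = 15 m
17–23 s: |8| × 6 = 48 m
Total distance = 190 m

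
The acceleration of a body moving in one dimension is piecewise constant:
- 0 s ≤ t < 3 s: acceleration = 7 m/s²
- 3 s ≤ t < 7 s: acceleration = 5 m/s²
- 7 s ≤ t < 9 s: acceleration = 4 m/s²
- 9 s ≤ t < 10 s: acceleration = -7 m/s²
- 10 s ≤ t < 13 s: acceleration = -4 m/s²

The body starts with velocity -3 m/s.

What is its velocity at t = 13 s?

Δv equals the area under the a-t graph; then v = v₀ + Δv.
0–3 s: 7 × 3 = 21 m/s
3–7 s: 5 × 4 = 20 m/s
7–9 s: 4 × 2 = 8 m/s
9–10 s: -7 × 1 = -7 m/s
10–13 s: -4 × 3 = -12 m/s
Δv = 30 m/s, so v(13) = -3 + (30) = 27 m/s.

27 m/s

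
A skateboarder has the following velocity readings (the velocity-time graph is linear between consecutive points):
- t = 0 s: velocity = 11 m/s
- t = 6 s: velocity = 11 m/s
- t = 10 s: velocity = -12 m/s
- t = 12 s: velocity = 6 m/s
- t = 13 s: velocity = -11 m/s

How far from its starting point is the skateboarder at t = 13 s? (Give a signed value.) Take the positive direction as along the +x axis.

Net displacement equals the area under the velocity-time graph (areas below the axis count negative).
0–6 s: 11 × 6 = 66 m
6–10 s: ½(11 + -12)(4) = -2 m
10–12 s: ½(-12 + 6)(2) = -6 m
12–13 s: ½(6 + -11)(1) = -2.5 m
Net displacement = 55.5 m

55.5 m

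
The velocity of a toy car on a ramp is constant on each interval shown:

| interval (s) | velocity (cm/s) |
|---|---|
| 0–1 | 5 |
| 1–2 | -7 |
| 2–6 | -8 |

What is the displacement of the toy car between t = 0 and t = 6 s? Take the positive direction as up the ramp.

Net displacement equals the area under the velocity-time graph (areas below the axis count negative).
0–1 s: 5 × 1 = 5 cm
1–2 s: -7 × 1 = -7 cm
2–6 s: -8 × 4 = -32 cm
Net displacement = -34 cm

-34 cm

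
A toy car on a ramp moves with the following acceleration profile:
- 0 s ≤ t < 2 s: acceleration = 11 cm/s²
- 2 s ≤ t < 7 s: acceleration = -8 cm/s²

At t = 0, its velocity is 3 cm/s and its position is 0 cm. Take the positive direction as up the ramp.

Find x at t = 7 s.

On each constant-a segment, Δv = aΔt and Δx = v₀Δt + ½aΔt²; chain segment to segment.
0–2 s: v starts 3 cm/s; Δx = 3·2 + ½·11·2² = 28 cm; v ends 25 cm/s.
2–7 s: v starts 25 cm/s; Δx = 25·5 + ½·-8·5² = 25 cm; v ends -15 cm/s.
x(7) = 0 + Σ Δx = 53 cm.

53 cm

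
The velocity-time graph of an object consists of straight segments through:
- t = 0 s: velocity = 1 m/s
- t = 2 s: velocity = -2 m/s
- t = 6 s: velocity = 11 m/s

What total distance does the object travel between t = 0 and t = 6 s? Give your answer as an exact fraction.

815/39 m

Distance (not displacement) is the total path length: add the absolute areas under v-t.
0–2 s: v = 0 at t = 2/3 s; triangle areas 1/3 + 4/3 = 5/3 m
2–6 s: v = 0 at t = 34/13 s; triangle areas 8/13 + 242/13 = 250/13 m
Total distance = 815/39 m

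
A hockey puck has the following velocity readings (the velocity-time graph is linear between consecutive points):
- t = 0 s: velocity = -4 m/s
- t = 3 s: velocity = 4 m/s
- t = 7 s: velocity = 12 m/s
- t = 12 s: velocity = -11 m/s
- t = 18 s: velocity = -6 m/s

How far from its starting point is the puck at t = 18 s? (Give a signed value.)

-16.5 m

Net displacement equals the area under the velocity-time graph (areas below the axis count negative).
0–3 s: ½(-4 + 4)(3) = 0 m
3–7 s: ½(4 + 12)(4) = 32 m
7–12 s: ½(12 + -11)(5) = 2.5 m
12–18 s: ½(-11 + -6)(6) = -51 m
Net displacement = -16.5 m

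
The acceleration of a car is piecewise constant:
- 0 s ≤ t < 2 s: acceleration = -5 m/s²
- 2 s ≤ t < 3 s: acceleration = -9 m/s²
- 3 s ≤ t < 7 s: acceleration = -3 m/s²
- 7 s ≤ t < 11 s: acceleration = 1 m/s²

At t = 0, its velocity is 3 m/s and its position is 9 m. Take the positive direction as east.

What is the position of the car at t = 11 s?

-198.5 m

On each constant-a segment, Δv = aΔt and Δx = v₀Δt + ½aΔt²; chain segment to segment.
0–2 s: v starts 3 m/s; Δx = 3·2 + ½·-5·2² = -4 m; v ends -7 m/s.
2–3 s: v starts -7 m/s; Δx = -7·1 + ½·-9·1² = -11.5 m; v ends -16 m/s.
3–7 s: v starts -16 m/s; Δx = -16·4 + ½·-3·4² = -88 m; v ends -28 m/s.
7–11 s: v starts -28 m/s; Δx = -28·4 + ½·1·4² = -104 m; v ends -24 m/s.
x(11) = 9 + Σ Δx = -198.5 m.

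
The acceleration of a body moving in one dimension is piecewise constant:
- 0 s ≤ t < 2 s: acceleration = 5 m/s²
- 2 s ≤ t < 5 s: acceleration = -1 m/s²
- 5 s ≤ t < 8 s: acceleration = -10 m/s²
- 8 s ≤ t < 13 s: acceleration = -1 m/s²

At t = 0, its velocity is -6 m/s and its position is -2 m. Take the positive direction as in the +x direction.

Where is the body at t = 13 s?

On each constant-a segment, Δv = aΔt and Δx = v₀Δt + ½aΔt²; chain segment to segment.
0–2 s: v starts -6 m/s; Δx = -6·2 + ½·5·2² = -2 m; v ends 4 m/s.
2–5 s: v starts 4 m/s; Δx = 4·3 + ½·-1·3² = 7.5 m; v ends 1 m/s.
5–8 s: v starts 1 m/s; Δx = 1·3 + ½·-10·3² = -42 m; v ends -29 m/s.
8–13 s: v starts -29 m/s; Δx = -29·5 + ½·-1·5² = -157.5 m; v ends -34 m/s.
x(13) = -2 + Σ Δx = -196 m.

-196 m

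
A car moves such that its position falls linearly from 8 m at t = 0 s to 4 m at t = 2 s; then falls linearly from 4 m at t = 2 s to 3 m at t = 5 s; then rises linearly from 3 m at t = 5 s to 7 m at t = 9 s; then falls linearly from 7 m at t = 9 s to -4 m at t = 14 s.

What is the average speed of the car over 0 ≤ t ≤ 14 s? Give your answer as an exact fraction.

10/7 m/s

Average speed = (total path length)/(elapsed time); on a piecewise-linear x-t graph the path length is Σ|Δx|.
0–2 s: |Δx| = |4 − 8| = 4 m
2–5 s: |Δx| = |3 − 4| = 1 m
5–9 s: |Δx| = |7 − 3| = 4 m
9–14 s: |Δx| = |-4 − 7| = 11 m
Total path = 20 m; average speed = 20/14 = 10/7 m/s.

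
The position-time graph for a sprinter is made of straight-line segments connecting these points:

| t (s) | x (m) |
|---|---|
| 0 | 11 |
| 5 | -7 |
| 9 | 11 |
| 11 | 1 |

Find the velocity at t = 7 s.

Velocity is the slope of the x-t graph on 5–9 s: (11 − -7)/(9 − 5) = 4.5 m/s.

4.5 m/s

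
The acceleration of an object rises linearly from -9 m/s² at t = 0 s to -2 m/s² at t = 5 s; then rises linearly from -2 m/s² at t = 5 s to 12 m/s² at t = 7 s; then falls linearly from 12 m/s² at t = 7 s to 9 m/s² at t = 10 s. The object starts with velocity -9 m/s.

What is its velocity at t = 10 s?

5 m/s

Δv equals the area under the a-t graph; then v = v₀ + Δv.
0–5 s: ½(-9 + -2)(5) = -27.5 m/s
5–7 s: ½(-2 + 12)(2) = 10 m/s
7–10 s: ½(12 + 9)(3) = 31.5 m/s
Δv = 14 m/s, so v(10) = -9 + (14) = 5 m/s.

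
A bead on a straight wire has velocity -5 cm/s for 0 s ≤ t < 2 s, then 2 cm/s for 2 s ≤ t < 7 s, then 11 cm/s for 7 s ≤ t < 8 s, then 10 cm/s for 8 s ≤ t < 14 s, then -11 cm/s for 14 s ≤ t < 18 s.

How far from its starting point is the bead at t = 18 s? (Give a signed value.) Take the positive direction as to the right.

27 cm

Net displacement equals the area under the velocity-time graph (areas below the axis count negative).
0–2 s: -5 × 2 = -10 cm
2–7 s: 2 × 5 = 10 cm
7–8 s: 11 × 1 = 11 cm
8–14 s: 10 × 6 = 60 cm
14–18 s: -11 × 4 = -44 cm
Net displacement = 27 cm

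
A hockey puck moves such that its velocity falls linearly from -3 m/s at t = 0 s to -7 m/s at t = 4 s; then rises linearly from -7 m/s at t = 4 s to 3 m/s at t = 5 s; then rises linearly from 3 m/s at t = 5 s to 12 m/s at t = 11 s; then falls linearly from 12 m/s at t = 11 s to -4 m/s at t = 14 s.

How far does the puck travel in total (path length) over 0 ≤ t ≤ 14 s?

Distance (not displacement) is the total path length: add the absolute areas under v-t.
0–4 s: |½(-3 + -7)(4)| = 20 m
4–5 s: v = 0 at t = 4.7 s; triangle areas 2.45 + 0.45 = 2.9 m
5–11 s: |½(3 + 12)(6)| = 45 m
11–14 s: v = 0 at t = 13.25 s; triangle areas 13.5 + 1.5 = 15 m
Total distance = 82.9 m

82.9 m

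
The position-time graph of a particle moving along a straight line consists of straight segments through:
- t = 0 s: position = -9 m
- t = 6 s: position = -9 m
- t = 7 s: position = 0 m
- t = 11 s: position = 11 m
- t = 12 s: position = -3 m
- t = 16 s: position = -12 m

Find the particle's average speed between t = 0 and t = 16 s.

2.6875 m/s

Average speed = (total path length)/(elapsed time); on a piecewise-linear x-t graph the path length is Σ|Δx|.
0–6 s: |Δx| = |-9 − -9| = 0 m
6–7 s: |Δx| = |0 − -9| = 9 m
7–11 s: |Δx| = |11 − 0| = 11 m
11–12 s: |Δx| = |-3 − 11| = 14 m
12–16 s: |Δx| = |-12 − -3| = 9 m
Total path = 43 m; average speed = 43/16 = 2.6875 m/s.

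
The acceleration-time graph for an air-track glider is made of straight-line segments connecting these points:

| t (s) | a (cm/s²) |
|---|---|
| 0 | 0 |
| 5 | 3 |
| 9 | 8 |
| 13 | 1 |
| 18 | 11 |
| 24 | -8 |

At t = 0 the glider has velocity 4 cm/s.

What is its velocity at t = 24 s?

Δv equals the area under the a-t graph; then v = v₀ + Δv.
0–5 s: ½(0 + 3)(5) = 7.5 cm/s
5–9 s: ½(3 + 8)(4) = 22 cm/s
9–13 s: ½(8 + 1)(4) = 18 cm/s
13–18 s: ½(1 + 11)(5) = 30 cm/s
18–24 s: ½(11 + -8)(6) = 9 cm/s
Δv = 86.5 cm/s, so v(24) = 4 + (86.5) = 90.5 cm/s.

90.5 cm/s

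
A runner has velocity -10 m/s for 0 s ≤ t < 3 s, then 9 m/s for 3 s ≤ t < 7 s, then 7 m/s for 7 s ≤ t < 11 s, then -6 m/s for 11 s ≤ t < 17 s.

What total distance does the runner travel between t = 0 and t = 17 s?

130 m

Total distance travelled is ∫|v| dt — sum the magnitudes of each area piece.
0–3 s: |-10| × 3 = 30 m
3–7 s: |9| × 4 = 36 m
7–11 s: |7| × 4 = 28 m
11–17 s: |-6| × 6 = 36 m
Total distance = 130 m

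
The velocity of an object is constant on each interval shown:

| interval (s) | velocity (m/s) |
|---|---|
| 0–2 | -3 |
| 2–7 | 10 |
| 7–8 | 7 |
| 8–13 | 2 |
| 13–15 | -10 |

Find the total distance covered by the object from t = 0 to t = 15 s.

Distance (not displacement) is the total path length: add the absolute areas under v-t.
0–2 s: |-3| × 2 = 6 m
2–7 s: |10| × 5 = 50 m
7–8 s: |7| × 1 = 7 m
8–13 s: |2| × 5 = 10 m
13–15 s: |-10| × 2 = 20 m
Total distance = 93 m

93 m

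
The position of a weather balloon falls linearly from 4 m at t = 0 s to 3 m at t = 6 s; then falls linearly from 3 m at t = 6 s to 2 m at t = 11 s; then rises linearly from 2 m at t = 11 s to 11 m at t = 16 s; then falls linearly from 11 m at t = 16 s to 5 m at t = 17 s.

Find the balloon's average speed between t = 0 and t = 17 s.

1 m/s

Average speed = (total path length)/(elapsed time); on a piecewise-linear x-t graph the path length is Σ|Δx|.
0–6 s: |Δx| = |3 − 4| = 1 m
6–11 s: |Δx| = |2 − 3| = 1 m
11–16 s: |Δx| = |11 − 2| = 9 m
16–17 s: |Δx| = |5 − 11| = 6 m
Total path = 17 m; average speed = 17/17 = 1 m/s.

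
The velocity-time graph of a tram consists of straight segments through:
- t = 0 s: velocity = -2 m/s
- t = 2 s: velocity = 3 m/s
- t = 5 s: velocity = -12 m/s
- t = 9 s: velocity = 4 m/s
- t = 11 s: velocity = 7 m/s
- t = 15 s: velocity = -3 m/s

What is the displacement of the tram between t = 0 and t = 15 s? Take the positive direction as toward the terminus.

Net displacement equals the area under the velocity-time graph (areas below the axis count negative).
0–2 s: ½(-2 + 3)(2) = 1 m
2–5 s: ½(3 + -12)(3) = -13.5 m
5–9 s: ½(-12 + 4)(4) = -16 m
9–11 s: ½(4 + 7)(2) = 11 m
11–15 s: ½(7 + -3)(4) = 8 m
Net displacement = -9.5 m

-9.5 m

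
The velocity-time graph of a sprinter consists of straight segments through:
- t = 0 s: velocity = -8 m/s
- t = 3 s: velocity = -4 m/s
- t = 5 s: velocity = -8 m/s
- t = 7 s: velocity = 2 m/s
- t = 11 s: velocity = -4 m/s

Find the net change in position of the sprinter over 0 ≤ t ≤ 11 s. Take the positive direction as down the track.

-40 m

Displacement is the signed area under the v-t curve.
0–3 s: ½(-8 + -4)(3) = -18 m
3–5 s: ½(-4 + -8)(2) = -12 m
5–7 s: ½(-8 + 2)(2) = -6 m
7–11 s: ½(2 + -4)(4) = -4 m
Net displacement = -40 m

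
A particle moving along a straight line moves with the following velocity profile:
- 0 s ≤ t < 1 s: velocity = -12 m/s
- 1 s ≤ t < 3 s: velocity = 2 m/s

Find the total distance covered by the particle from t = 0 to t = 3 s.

Total distance travelled is ∫|v| dt — sum the magnitudes of each area piece.
0–1 s: |-12| × 1 = 12 m
1–3 s: |2| × 2 = 4 m
Total distance = 16 m

16 m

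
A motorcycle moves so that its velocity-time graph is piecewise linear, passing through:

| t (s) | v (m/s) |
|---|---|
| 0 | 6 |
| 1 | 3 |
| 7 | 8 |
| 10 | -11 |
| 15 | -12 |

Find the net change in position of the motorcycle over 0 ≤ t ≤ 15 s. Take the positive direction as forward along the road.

-24.5 m

Net displacement equals the area under the velocity-time graph (areas below the axis count negative).
0–1 s: ½(6 + 3)(1) = 4.5 m
1–7 s: ½(3 + 8)(6) = 33 m
7–10 s: ½(8 + -11)(3) = -4.5 m
10–15 s: ½(-11 + -12)(5) = -57.5 m
Net displacement = -24.5 m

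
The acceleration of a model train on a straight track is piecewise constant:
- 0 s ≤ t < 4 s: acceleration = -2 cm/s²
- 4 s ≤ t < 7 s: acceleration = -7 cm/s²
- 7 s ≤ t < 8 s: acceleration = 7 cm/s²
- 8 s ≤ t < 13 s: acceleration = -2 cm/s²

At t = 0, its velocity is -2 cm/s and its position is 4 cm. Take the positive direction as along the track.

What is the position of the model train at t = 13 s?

On each constant-a segment, Δv = aΔt and Δx = v₀Δt + ½aΔt²; chain segment to segment.
0–4 s: v starts -2 cm/s; Δx = -2·4 + ½·-2·4² = -24 cm; v ends -10 cm/s.
4–7 s: v starts -10 cm/s; Δx = -10·3 + ½·-7·3² = -61.5 cm; v ends -31 cm/s.
7–8 s: v starts -31 cm/s; Δx = -31·1 + ½·7·1² = -27.5 cm; v ends -24 cm/s.
8–13 s: v starts -24 cm/s; Δx = -24·5 + ½·-2·5² = -145 cm; v ends -34 cm/s.
x(13) = 4 + Σ Δx = -254 cm.

-254 cm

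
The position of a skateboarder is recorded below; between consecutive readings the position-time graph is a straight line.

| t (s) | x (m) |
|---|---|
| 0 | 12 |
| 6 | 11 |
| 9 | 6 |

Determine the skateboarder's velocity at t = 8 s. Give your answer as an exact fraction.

Velocity is the slope of the x-t graph on 6–9 s: (6 − 11)/(9 − 6) = -5/3 m/s.

-5/3 m/s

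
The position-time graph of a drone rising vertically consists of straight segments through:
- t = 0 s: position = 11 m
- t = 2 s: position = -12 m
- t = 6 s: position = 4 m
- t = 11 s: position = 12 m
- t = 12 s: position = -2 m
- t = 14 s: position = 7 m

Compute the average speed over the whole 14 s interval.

Average speed = (total path length)/(elapsed time); on a piecewise-linear x-t graph the path length is Σ|Δx|.
0–2 s: |Δx| = |-12 − 11| = 23 m
2–6 s: |Δx| = |4 − -12| = 16 m
6–11 s: |Δx| = |12 − 4| = 8 m
11–12 s: |Δx| = |-2 − 12| = 14 m
12–14 s: |Δx| = |7 − -2| = 9 m
Total path = 70 m; average speed = 70/14 = 5 m/s.

5 m/s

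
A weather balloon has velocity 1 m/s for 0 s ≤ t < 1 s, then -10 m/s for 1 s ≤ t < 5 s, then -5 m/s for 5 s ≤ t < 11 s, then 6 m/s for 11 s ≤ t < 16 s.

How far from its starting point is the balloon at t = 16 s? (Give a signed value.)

Displacement is the signed area under the v-t curve.
0–1 s: 1 × 1 = 1 m
1–5 s: -10 × 4 = -40 m
5–11 s: -5 × 6 = -30 m
11–16 s: 6 × 5 = 30 m
Net displacement = -39 m

-39 m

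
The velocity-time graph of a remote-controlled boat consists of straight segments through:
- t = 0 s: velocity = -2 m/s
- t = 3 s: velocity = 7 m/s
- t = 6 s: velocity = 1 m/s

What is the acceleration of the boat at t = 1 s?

Acceleration is the slope of the v-t graph on 0–3 s: (7 − -2)/(3 − 0) = 3 m/s².

3 m/s²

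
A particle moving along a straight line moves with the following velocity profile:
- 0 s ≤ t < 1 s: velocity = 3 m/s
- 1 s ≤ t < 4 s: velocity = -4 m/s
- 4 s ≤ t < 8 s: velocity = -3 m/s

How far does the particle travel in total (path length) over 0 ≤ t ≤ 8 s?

Distance (not displacement) is the total path length: add the absolute areas under v-t.
0–1 s: |3| × 1 = 3 m
1–4 s: |-4| × 3 = 12 m
4–8 s: |-3| × 4 = 12 m
Total distance = 27 m

27 m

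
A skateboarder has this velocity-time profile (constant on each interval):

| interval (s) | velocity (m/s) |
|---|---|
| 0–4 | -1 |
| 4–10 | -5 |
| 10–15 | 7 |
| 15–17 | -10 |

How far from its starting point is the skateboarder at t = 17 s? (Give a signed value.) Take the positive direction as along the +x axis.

Displacement is the signed area under the v-t curve.
0–4 s: -1 × 4 = -4 m
4–10 s: -5 × 6 = -30 m
10–15 s: 7 × 5 = 35 m
15–17 s: -10 × 2 = -20 m
Net displacement = -19 m

-19 m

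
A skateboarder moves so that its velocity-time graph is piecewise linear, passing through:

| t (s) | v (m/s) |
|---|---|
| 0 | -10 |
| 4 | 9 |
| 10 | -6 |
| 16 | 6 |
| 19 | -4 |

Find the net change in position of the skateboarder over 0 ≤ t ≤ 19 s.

10 m

Net displacement equals the area under the velocity-time graph (areas below the axis count negative).
0–4 s: ½(-10 + 9)(4) = -2 m
4–10 s: ½(9 + -6)(6) = 9 m
10–16 s: ½(-6 + 6)(6) = 0 m
16–19 s: ½(6 + -4)(3) = 3 m
Net displacement = 10 m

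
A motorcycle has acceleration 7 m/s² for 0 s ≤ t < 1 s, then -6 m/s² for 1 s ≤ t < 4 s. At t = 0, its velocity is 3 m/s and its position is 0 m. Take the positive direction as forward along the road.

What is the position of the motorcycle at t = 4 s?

9.5 m

On each constant-a segment, Δv = aΔt and Δx = v₀Δt + ½aΔt²; chain segment to segment.
0–1 s: v starts 3 m/s; Δx = 3·1 + ½·7·1² = 6.5 m; v ends 10 m/s.
1–4 s: v starts 10 m/s; Δx = 10·3 + ½·-6·3² = 3 m; v ends -8 m/s.
x(4) = 0 + Σ Δx = 9.5 m.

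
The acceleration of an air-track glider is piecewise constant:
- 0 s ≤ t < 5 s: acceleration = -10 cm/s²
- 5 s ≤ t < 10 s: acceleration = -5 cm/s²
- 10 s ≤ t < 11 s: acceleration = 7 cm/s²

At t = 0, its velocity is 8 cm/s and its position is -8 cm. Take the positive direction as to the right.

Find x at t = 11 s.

-429 cm

On each constant-a segment, Δv = aΔt and Δx = v₀Δt + ½aΔt²; chain segment to segment.
0–5 s: v starts 8 cm/s; Δx = 8·5 + ½·-10·5² = -85 cm; v ends -42 cm/s.
5–10 s: v starts -42 cm/s; Δx = -42·5 + ½·-5·5² = -272.5 cm; v ends -67 cm/s.
10–11 s: v starts -67 cm/s; Δx = -67·1 + ½·7·1² = -63.5 cm; v ends -60 cm/s.
x(11) = -8 + Σ Δx = -429 cm.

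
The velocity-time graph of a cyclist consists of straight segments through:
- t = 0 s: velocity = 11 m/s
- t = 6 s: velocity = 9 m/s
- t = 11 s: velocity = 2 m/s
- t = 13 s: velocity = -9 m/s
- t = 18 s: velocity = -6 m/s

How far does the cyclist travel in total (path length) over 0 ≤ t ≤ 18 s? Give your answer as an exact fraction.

Distance (not displacement) is the total path length: add the absolute areas under v-t.
0–6 s: |½(11 + 9)(6)| = 60 m
6–11 s: |½(9 + 2)(5)| = 27.5 m
11–13 s: v = 0 at t = 125/11 s; triangle areas 4/11 + 81/11 = 85/11 m
13–18 s: |½(-9 + -6)(5)| = 37.5 m
Total distance = 1460/11 m

1460/11 m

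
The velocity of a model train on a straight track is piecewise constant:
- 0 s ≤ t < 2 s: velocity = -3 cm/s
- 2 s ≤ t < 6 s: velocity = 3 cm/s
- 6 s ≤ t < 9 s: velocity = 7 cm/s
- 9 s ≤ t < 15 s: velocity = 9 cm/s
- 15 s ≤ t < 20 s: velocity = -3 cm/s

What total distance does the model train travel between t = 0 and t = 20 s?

Distance (not displacement) is the total path length: add the absolute areas under v-t.
0–2 s: |-3| × 2 = 6 cm
2–6 s: |3| × 4 = 12 cm
6–9 s: |7| × 3 = 21 cm
9–15 s: |9| × 6 = 54 cm
15–20 s: |-3| × 5 = 15 cm
Total distance = 108 cm

108 cm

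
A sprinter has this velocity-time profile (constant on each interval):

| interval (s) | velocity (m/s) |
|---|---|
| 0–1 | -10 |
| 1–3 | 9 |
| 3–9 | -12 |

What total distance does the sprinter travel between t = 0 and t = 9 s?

Distance (not displacement) is the total path length: add the absolute areas under v-t.
0–1 s: |-10| × 1 = 10 m
1–3 s: |9| × 2 = 18 m
3–9 s: |-12| × 6 = 72 m
Total distance = 100 m

100 m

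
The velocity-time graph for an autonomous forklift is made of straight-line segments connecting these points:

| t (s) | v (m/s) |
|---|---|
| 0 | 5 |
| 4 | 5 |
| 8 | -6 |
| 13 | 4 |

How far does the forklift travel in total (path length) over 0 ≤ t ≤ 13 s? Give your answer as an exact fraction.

Distance (not displacement) is the total path length: add the absolute areas under v-t.
0–4 s: |5| × 4 = 20 m
4–8 s: v = 0 at t = 64/11 s; triangle areas 50/11 + 72/11 = 122/11 m
8–13 s: v = 0 at t = 11 s; triangle areas 9 + 4 = 13 m
Total distance = 485/11 m

485/11 m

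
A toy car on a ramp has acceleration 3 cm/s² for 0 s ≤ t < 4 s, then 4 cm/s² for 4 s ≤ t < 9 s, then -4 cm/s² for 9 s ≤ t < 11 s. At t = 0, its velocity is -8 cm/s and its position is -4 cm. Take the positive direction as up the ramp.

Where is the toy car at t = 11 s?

98 cm

On each constant-a segment, Δv = aΔt and Δx = v₀Δt + ½aΔt²; chain segment to segment.
0–4 s: v starts -8 cm/s; Δx = -8·4 + ½·3·4² = -8 cm; v ends 4 cm/s.
4–9 s: v starts 4 cm/s; Δx = 4·5 + ½·4·5² = 70 cm; v ends 24 cm/s.
9–11 s: v starts 24 cm/s; Δx = 24·2 + ½·-4·2² = 40 cm; v ends 16 cm/s.
x(11) = -4 + Σ Δx = 98 cm.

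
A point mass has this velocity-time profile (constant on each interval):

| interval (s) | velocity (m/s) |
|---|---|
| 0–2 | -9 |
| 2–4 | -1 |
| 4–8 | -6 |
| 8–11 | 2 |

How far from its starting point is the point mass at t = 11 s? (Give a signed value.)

Net displacement equals the area under the velocity-time graph (areas below the axis count negative).
0–2 s: -9 × 2 = -18 m
2–4 s: -1 × 2 = -2 m
4–8 s: -6 × 4 = -24 m
8–11 s: 2 × 3 = 6 m
Net displacement = -38 m

-38 m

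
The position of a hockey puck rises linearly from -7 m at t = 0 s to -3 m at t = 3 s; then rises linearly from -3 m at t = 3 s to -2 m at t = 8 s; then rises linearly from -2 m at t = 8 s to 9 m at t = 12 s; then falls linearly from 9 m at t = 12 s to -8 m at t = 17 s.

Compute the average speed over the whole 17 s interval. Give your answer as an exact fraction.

33/17 m/s

Average speed = (total path length)/(elapsed time); on a piecewise-linear x-t graph the path length is Σ|Δx|.
0–3 s: |Δx| = |-3 − -7| = 4 m
3–8 s: |Δx| = |-2 − -3| = 1 m
8–12 s: |Δx| = |9 − -2| = 11 m
12–17 s: |Δx| = |-8 − 9| = 17 m
Total path = 33 m; average speed = 33/17 = 33/17 m/s.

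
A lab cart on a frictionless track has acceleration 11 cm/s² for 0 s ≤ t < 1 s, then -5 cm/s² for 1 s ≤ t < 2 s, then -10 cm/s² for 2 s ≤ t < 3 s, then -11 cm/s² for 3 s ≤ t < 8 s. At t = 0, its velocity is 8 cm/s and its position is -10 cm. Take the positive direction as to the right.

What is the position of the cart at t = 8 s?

On each constant-a segment, Δv = aΔt and Δx = v₀Δt + ½aΔt²; chain segment to segment.
0–1 s: v starts 8 cm/s; Δx = 8·1 + ½·11·1² = 13.5 cm; v ends 19 cm/s.
1–2 s: v starts 19 cm/s; Δx = 19·1 + ½·-5·1² = 16.5 cm; v ends 14 cm/s.
2–3 s: v starts 14 cm/s; Δx = 14·1 + ½·-10·1² = 9 cm; v ends 4 cm/s.
3–8 s: v starts 4 cm/s; Δx = 4·5 + ½·-11·5² = -117.5 cm; v ends -51 cm/s.
x(8) = -10 + Σ Δx = -88.5 cm.

-88.5 cm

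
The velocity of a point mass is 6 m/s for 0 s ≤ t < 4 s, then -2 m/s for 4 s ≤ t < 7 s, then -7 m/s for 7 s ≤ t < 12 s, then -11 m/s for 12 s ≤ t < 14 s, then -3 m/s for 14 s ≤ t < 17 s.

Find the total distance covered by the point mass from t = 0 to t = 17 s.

Total distance travelled is ∫|v| dt — sum the magnitudes of each area piece.
0–4 s: |6| × 4 = 24 m
4–7 s: |-2| × 3 = 6 m
7–12 s: |-7| × 5 = 35 m
12–14 s: |-11| × 2 = 22 m
14–17 s: |-3| × 3 = 9 m
Total distance = 96 m

96 m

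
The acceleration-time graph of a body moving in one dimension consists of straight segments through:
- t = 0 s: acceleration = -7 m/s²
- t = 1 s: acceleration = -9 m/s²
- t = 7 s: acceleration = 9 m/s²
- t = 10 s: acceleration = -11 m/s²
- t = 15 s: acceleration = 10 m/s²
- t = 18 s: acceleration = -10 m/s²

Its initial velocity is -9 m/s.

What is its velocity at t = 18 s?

-22.5 m/s

Δv equals the area under the a-t graph; then v = v₀ + Δv.
0–1 s: ½(-7 + -9)(1) = -8 m/s
1–7 s: ½(-9 + 9)(6) = 0 m/s
7–10 s: ½(9 + -11)(3) = -3 m/s
10–15 s: ½(-11 + 10)(5) = -2.5 m/s
15–18 s: ½(10 + -10)(3) = 0 m/s
Δv = -13.5 m/s, so v(18) = -9 + (-13.5) = -22.5 m/s.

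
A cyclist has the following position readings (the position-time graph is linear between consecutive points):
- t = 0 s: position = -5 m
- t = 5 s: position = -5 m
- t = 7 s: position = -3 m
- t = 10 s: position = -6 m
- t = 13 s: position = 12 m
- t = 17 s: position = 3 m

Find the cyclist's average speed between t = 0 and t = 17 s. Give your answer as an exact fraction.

Average speed = (total path length)/(elapsed time); on a piecewise-linear x-t graph the path length is Σ|Δx|.
0–5 s: |Δx| = |-5 − -5| = 0 m
5–7 s: |Δx| = |-3 − -5| = 2 m
7–10 s: |Δx| = |-6 − -3| = 3 m
10–13 s: |Δx| = |12 − -6| = 18 m
13–17 s: |Δx| = |3 − 12| = 9 m
Total path = 32 m; average speed = 32/17 = 32/17 m/s.

32/17 m/s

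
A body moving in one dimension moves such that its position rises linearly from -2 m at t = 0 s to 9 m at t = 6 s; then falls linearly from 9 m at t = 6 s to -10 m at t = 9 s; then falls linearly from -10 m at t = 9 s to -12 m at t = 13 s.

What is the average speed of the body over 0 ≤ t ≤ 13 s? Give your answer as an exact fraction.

Average speed = (total path length)/(elapsed time); on a piecewise-linear x-t graph the path length is Σ|Δx|.
0–6 s: |Δx| = |9 − -2| = 11 m
6–9 s: |Δx| = |-10 − 9| = 19 m
9–13 s: |Δx| = |-12 − -10| = 2 m
Total path = 32 m; average speed = 32/13 = 32/13 m/s.

32/13 m/s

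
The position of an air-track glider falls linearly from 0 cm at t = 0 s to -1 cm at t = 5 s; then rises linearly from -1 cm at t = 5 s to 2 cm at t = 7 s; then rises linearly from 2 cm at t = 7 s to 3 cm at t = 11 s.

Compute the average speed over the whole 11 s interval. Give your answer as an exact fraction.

5/11 cm/s

Average speed = (total path length)/(elapsed time); on a piecewise-linear x-t graph the path length is Σ|Δx|.
0–5 s: |Δx| = |-1 − 0| = 1 cm
5–7 s: |Δx| = |2 − -1| = 3 cm
7–11 s: |Δx| = |3 − 2| = 1 cm
Total path = 5 cm; average speed = 5/11 = 5/11 cm/s.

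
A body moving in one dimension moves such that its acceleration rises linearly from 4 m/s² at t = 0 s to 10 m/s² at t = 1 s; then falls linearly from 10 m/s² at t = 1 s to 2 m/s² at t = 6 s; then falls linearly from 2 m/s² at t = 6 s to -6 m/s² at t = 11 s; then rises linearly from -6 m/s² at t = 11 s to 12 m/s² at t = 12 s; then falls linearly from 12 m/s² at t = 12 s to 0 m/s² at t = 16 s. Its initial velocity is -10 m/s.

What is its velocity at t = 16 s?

44 m/s

Δv equals the area under the a-t graph; then v = v₀ + Δv.
0–1 s: ½(4 + 10)(1) = 7 m/s
1–6 s: ½(10 + 2)(5) = 30 m/s
6–11 s: ½(2 + -6)(5) = -10 m/s
11–12 s: ½(-6 + 12)(1) = 3 m/s
12–16 s: ½(12 + 0)(4) = 24 m/s
Δv = 54 m/s, so v(16) = -10 + (54) = 44 m/s.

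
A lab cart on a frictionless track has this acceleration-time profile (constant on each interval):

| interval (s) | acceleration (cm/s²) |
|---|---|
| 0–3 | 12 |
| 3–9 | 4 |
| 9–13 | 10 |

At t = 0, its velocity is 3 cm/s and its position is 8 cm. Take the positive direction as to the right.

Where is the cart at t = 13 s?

709 cm

On each constant-a segment, Δv = aΔt and Δx = v₀Δt + ½aΔt²; chain segment to segment.
0–3 s: v starts 3 cm/s; Δx = 3·3 + ½·12·3² = 63 cm; v ends 39 cm/s.
3–9 s: v starts 39 cm/s; Δx = 39·6 + ½·4·6² = 306 cm; v ends 63 cm/s.
9–13 s: v starts 63 cm/s; Δx = 63·4 + ½·10·4² = 332 cm; v ends 103 cm/s.
x(13) = 8 + Σ Δx = 709 cm.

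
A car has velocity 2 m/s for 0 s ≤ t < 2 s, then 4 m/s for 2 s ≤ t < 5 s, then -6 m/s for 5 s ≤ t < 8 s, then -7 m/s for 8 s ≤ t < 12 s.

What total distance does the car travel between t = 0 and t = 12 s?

62 m

Distance (not displacement) is the total path length: add the absolute areas under v-t.
0–2 s: |2| × 2 = 4 m
2–5 s: |4| × 3 = 12 m
5–8 s: |-6| × 3 = 18 m
8–12 s: |-7| × 4 = 28 m
Total distance = 62 m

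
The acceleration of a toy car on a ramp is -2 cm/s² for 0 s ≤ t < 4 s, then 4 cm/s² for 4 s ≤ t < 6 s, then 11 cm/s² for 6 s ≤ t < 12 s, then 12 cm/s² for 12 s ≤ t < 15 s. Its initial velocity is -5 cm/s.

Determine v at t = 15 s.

Δv equals the area under the a-t graph; then v = v₀ + Δv.
0–4 s: -2 × 4 = -8 cm/s
4–6 s: 4 × 2 = 8 cm/s
6–12 s: 11 × 6 = 66 cm/s
12–15 s: 12 × 3 = 36 cm/s
Δv = 102 cm/s, so v(15) = -5 + (102) = 97 cm/s.

97 cm/s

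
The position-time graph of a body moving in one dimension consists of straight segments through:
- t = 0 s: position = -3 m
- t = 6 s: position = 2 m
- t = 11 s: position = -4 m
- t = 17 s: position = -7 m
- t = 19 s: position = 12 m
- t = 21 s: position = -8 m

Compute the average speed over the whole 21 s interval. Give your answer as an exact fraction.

53/21 m/s

Average speed = (total path length)/(elapsed time); on a piecewise-linear x-t graph the path length is Σ|Δx|.
0–6 s: |Δx| = |2 − -3| = 5 m
6–11 s: |Δx| = |-4 − 2| = 6 m
11–17 s: |Δx| = |-7 − -4| = 3 m
17–19 s: |Δx| = |12 − -7| = 19 m
19–21 s: |Δx| = |-8 − 12| = 20 m
Total path = 53 m; average speed = 53/21 = 53/21 m/s.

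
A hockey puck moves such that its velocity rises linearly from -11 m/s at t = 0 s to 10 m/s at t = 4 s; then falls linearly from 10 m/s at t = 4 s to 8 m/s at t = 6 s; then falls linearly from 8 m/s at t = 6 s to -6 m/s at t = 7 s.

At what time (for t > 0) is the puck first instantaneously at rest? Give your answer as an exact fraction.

t = 44/21 s

v changes sign on 0–4 s (from -11 to 10); the graph is linear there, so v = 0 at t = 0 + (11)·(4 − 0)/(10 − -11) = 44/21 s.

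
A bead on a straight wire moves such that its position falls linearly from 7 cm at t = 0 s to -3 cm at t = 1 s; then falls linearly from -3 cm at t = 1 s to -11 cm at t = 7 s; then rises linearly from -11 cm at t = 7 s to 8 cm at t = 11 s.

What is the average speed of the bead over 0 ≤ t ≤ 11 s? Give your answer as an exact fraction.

37/11 cm/s

Average speed = (total path length)/(elapsed time); on a piecewise-linear x-t graph the path length is Σ|Δx|.
0–1 s: |Δx| = |-3 − 7| = 10 cm
1–7 s: |Δx| = |-11 − -3| = 8 cm
7–11 s: |Δx| = |8 − -11| = 19 cm
Total path = 37 cm; average speed = 37/11 = 37/11 cm/s.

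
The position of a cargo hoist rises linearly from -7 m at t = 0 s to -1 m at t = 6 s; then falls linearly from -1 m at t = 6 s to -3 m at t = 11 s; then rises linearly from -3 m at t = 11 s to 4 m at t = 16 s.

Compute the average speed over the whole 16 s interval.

0.9375 m/s

Average speed = (total path length)/(elapsed time); on a piecewise-linear x-t graph the path length is Σ|Δx|.
0–6 s: |Δx| = |-1 − -7| = 6 m
6–11 s: |Δx| = |-3 − -1| = 2 m
11–16 s: |Δx| = |4 − -3| = 7 m
Total path = 15 m; average speed = 15/16 = 0.9375 m/s.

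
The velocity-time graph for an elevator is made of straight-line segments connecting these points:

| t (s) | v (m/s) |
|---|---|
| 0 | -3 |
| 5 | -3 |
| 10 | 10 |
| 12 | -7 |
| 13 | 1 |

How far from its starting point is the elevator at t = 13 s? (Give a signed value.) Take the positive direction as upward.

2.5 m

Displacement is the signed area under the v-t curve.
0–5 s: -3 × 5 = -15 m
5–10 s: ½(-3 + 10)(5) = 17.5 m
10–12 s: ½(10 + -7)(2) = 3 m
12–13 s: ½(-7 + 1)(1) = -3 m
Net displacement = 2.5 m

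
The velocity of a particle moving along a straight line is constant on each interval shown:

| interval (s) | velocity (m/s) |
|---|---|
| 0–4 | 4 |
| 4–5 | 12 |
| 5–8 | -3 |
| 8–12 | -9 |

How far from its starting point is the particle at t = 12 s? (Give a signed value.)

Net displacement equals the area under the velocity-time graph (areas below the axis count negative).
0–4 s: 4 × 4 = 16 m
4–5 s: 12 × 1 = 12 m
5–8 s: -3 × 3 = -9 m
8–12 s: -9 × 4 = -36 m
Net displacement = -17 m

-17 m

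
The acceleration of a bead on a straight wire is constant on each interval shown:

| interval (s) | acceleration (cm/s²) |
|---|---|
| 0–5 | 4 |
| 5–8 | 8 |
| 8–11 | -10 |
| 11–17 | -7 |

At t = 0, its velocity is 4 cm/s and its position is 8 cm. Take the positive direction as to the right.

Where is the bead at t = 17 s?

On each constant-a segment, Δv = aΔt and Δx = v₀Δt + ½aΔt²; chain segment to segment.
0–5 s: v starts 4 cm/s; Δx = 4·5 + ½·4·5² = 70 cm; v ends 24 cm/s.
5–8 s: v starts 24 cm/s; Δx = 24·3 + ½·8·3² = 108 cm; v ends 48 cm/s.
8–11 s: v starts 48 cm/s; Δx = 48·3 + ½·-10·3² = 99 cm; v ends 18 cm/s.
11–17 s: v starts 18 cm/s; Δx = 18·6 + ½·-7·6² = -18 cm; v ends -24 cm/s.
x(17) = 8 + Σ Δx = 267 cm.

267 cm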